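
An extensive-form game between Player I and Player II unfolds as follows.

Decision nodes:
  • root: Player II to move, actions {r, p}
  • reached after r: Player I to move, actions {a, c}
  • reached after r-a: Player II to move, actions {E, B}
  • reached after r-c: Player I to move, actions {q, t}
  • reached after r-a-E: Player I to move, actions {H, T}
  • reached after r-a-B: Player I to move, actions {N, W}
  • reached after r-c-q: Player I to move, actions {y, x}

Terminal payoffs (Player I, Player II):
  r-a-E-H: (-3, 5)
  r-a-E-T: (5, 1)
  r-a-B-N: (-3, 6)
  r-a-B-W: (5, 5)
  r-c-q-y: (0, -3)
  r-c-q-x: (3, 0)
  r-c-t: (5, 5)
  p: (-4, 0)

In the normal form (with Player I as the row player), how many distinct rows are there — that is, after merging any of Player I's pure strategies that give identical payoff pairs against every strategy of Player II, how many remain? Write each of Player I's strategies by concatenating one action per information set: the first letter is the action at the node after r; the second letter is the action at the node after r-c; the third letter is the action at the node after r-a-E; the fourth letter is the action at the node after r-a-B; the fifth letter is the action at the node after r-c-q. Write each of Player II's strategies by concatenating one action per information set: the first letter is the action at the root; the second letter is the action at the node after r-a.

Player I has 32 pure strategies: aqHNy, aqHNx, aqHWy, aqHWx, aqTNy, aqTNx, aqTWy, aqTWx, atHNy, atHNx, atHWy, atHWx, atTNy, atTNx, atTWy, atTWx, cqHNy, cqHNx, cqHWy, cqHWx, cqTNy, cqTNx, cqTWy, cqTWx, ctHNy, ctHNx, ctHWy, ctHWx, ctTNy, ctTNx, ctTWy, ctTWx. Columns: rE, rB, pE, pB.
{aqHNy, aqHNx, atHNy, atHNx} → row (-3,5) (-3,6) (-4,0) (-4,0)
{aqHWy, aqHWx, atHWy, atHWx} → row (-3,5) (5,5) (-4,0) (-4,0)
{aqTNy, aqTNx, atTNy, atTNx} → row (5,1) (-3,6) (-4,0) (-4,0)
{aqTWy, aqTWx, atTWy, atTWx} → row (5,1) (5,5) (-4,0) (-4,0)
{cqHNy, cqHWy, cqTNy, cqTWy} → row (0,-3) (0,-3) (-4,0) (-4,0)
{cqHNx, cqHWx, cqTNx, cqTWx} → row (3,0) (3,0) (-4,0) (-4,0)
{ctHNy, ctHNx, ctHWy, ctHWx, ctTNy, ctTNx, ctTWy, ctTWx} → row (5,5) (5,5) (-4,0) (-4,0)
That's 7 distinct rows out of 32 strategies.

7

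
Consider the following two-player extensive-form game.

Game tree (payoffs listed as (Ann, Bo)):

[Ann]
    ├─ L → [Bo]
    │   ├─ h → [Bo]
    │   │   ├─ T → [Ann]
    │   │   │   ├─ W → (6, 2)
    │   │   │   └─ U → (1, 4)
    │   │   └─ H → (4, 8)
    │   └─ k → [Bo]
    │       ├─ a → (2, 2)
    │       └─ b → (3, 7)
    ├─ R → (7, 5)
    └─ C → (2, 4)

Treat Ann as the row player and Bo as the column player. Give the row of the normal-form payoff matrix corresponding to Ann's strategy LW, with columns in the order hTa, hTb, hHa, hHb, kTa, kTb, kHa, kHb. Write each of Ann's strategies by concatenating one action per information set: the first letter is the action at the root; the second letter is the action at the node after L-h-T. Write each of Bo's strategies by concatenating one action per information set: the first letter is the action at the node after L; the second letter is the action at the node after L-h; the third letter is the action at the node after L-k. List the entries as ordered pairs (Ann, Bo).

(6,2) (6,2) (4,8) (4,8) (2,2) (3,7) (2,2) (3,7)

vs hTa: Ann plays L → Bo plays h at [L] → Bo plays T at [L-h] → Ann plays W at [L-h-T] → (6, 2)
vs hTb: Ann plays L → Bo plays h at [L] → Bo plays T at [L-h] → Ann plays W at [L-h-T] → (6, 2)
vs hHa: Ann plays L → Bo plays h at [L] → Bo plays H at [L-h] → (4, 8)
vs hHb: Ann plays L → Bo plays h at [L] → Bo plays H at [L-h] → (4, 8)
vs kTa: Ann plays L → Bo plays k at [L] → Bo plays a at [L-k] → (2, 2)
vs kTb: Ann plays L → Bo plays k at [L] → Bo plays b at [L-k] → (3, 7)
vs kHa: Ann plays L → Bo plays k at [L] → Bo plays a at [L-k] → (2, 2)
vs kHb: Ann plays L → Bo plays k at [L] → Bo plays b at [L-k] → (3, 7)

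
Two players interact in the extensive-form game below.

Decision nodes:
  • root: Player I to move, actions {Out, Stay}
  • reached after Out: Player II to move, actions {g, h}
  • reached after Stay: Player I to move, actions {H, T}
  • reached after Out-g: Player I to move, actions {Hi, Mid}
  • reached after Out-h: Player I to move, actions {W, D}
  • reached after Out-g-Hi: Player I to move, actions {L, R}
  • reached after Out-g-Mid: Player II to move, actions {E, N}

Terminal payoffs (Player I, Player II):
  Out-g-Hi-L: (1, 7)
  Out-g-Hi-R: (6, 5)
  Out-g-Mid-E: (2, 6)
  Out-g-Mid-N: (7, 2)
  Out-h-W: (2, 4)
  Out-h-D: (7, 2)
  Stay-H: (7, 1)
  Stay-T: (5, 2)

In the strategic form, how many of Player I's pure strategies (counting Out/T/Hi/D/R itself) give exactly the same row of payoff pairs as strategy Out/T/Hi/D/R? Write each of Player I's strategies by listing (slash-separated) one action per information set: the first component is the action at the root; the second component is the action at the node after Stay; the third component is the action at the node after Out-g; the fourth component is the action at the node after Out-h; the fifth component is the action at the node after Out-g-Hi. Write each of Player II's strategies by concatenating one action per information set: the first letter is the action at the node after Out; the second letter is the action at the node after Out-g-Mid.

2

Row for Out/T/Hi/D/R (columns gE, gN, hE, hN): (6,5) (6,5) (7,2) (7,2).
Under Out/T/Hi/D/R, Player I's choice at the node after Stay can never be reached regardless of what Player II does, so varying those choices leaves every outcome unchanged.
Holding the reachable choices fixed and varying the unreachable one freely already gives 2 equivalent strategies.
No other strategy reproduces this row, so those 2 are the full class: Out/H/Hi/D/R, Out/T/Hi/D/R.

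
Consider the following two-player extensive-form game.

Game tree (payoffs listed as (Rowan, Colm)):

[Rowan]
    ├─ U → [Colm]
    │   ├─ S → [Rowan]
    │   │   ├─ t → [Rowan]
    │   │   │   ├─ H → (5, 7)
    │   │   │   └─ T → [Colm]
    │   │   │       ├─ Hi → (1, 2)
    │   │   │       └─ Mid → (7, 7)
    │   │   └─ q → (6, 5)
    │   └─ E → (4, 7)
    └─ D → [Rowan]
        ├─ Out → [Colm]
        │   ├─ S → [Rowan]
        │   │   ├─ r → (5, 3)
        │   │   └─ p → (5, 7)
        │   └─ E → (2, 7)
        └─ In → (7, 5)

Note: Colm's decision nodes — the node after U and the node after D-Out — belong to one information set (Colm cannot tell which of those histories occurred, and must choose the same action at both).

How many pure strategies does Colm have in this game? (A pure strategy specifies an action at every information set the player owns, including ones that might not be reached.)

Colm owns the information set {U, D-Out} with actions {S, E} — two choices.
Colm owns the node after U-S-t-T with actions {Hi, Mid} — two choices.
A pure strategy fixes one action at each information set independently, so the count is the product 2 × 2 = 4.
(For reference, Rowan has 32 pure strategies, giving a 4×32 normal-form matrix.)

4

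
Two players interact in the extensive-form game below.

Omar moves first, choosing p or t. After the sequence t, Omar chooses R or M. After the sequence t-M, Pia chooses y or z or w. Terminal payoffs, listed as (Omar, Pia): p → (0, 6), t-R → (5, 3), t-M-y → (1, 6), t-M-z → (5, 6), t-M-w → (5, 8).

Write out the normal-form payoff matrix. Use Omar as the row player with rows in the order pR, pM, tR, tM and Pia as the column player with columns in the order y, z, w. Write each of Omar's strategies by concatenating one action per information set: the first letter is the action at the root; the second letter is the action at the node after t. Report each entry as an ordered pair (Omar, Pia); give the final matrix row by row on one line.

Row pR: y→(0,6), z→(0,6), w→(0,6)
Row pM: y→(0,6), z→(0,6), w→(0,6)
Row tR: y→(5,3), z→(5,3), w→(5,3)
Row tM: y→(1,6), z→(5,6), w→(5,8)

pR: (0,6) (0,6) (0,6) | pM: (0,6) (0,6) (0,6) | tR: (5,3) (5,3) (5,3) | tM: (1,6) (5,6) (5,8)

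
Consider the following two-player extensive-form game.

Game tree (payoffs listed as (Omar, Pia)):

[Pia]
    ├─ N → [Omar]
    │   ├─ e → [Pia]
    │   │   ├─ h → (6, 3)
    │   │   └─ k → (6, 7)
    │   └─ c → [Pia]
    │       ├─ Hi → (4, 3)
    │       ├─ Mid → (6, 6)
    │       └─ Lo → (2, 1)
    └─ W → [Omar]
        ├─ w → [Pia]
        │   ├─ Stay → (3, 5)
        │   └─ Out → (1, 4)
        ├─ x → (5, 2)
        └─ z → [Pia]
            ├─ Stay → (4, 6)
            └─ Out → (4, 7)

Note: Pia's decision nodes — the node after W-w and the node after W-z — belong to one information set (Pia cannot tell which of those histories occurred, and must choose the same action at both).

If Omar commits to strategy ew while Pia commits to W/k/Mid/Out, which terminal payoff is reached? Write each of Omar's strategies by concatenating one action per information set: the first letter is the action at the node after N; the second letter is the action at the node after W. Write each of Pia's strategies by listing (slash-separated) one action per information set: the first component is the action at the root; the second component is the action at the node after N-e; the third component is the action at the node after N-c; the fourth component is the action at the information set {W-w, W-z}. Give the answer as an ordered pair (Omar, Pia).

(1, 4)

Trace the play path from the root:
  Pia plays W
  Omar plays w at [W]
  Pia plays Out at [W-w]
→ terminal payoff (1, 4).
(Omar's choice at the node after N is never reached on this path, so it doesn't affect the outcome.)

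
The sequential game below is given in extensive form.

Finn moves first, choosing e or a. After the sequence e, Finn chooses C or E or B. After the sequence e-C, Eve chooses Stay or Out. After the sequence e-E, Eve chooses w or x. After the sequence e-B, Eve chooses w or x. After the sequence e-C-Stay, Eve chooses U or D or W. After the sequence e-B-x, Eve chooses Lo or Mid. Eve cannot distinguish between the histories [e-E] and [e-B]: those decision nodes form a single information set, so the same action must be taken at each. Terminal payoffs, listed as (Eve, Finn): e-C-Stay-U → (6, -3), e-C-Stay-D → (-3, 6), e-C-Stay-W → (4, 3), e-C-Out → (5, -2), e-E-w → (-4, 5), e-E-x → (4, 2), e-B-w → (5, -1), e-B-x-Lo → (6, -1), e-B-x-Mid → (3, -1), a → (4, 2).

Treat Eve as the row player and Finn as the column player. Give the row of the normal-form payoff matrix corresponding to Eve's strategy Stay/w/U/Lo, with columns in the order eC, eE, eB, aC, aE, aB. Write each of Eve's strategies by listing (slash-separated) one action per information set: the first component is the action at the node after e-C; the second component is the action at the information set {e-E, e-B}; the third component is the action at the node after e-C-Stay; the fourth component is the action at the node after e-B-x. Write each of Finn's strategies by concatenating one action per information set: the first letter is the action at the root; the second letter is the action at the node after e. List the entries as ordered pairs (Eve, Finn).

vs eC: Finn plays e → Finn plays C at [e] → Eve plays Stay at [e-C] → Eve plays U at [e-C-Stay] → (6, -3)
vs eE: Finn plays e → Finn plays E at [e] → Eve plays w at [e-E] → (-4, 5)
vs eB: Finn plays e → Finn plays B at [e] → Eve plays w at [e-B] → (5, -1)
vs aC: Finn plays a → (4, 2)
vs aE: Finn plays a → (4, 2)
vs aB: Finn plays a → (4, 2)

(6,-3) (-4,5) (5,-1) (4,2) (4,2) (4,2)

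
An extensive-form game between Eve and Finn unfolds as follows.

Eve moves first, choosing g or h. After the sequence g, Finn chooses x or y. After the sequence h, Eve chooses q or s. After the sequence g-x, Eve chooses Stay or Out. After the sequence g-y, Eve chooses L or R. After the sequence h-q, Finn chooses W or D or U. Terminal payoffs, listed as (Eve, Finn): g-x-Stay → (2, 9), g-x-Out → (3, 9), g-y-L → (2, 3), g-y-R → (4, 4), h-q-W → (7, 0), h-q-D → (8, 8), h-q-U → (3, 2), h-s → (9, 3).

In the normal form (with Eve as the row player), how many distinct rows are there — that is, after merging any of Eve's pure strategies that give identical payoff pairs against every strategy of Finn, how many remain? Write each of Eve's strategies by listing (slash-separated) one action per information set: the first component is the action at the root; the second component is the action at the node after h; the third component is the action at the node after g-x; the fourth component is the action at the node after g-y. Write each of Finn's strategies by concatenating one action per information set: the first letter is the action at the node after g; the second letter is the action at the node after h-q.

Eve has 16 pure strategies: g/q/Stay/L, g/q/Stay/R, g/q/Out/L, g/q/Out/R, g/s/Stay/L, g/s/Stay/R, g/s/Out/L, g/s/Out/R, h/q/Stay/L, h/q/Stay/R, h/q/Out/L, h/q/Out/R, h/s/Stay/L, h/s/Stay/R, h/s/Out/L, h/s/Out/R. Columns: xW, xD, xU, yW, yD, yU.
{g/q/Stay/L, g/s/Stay/L} → row (2,9) (2,9) (2,9) (2,3) (2,3) (2,3)
{g/q/Stay/R, g/s/Stay/R} → row (2,9) (2,9) (2,9) (4,4) (4,4) (4,4)
{g/q/Out/L, g/s/Out/L} → row (3,9) (3,9) (3,9) (2,3) (2,3) (2,3)
{g/q/Out/R, g/s/Out/R} → row (3,9) (3,9) (3,9) (4,4) (4,4) (4,4)
{h/q/Stay/L, h/q/Stay/R, h/q/Out/L, h/q/Out/R} → row (7,0) (8,8) (3,2) (7,0) (8,8) (3,2)
{h/s/Stay/L, h/s/Stay/R, h/s/Out/L, h/s/Out/R} → row (9,3) (9,3) (9,3) (9,3) (9,3) (9,3)
That's 6 distinct rows out of 16 strategies.

6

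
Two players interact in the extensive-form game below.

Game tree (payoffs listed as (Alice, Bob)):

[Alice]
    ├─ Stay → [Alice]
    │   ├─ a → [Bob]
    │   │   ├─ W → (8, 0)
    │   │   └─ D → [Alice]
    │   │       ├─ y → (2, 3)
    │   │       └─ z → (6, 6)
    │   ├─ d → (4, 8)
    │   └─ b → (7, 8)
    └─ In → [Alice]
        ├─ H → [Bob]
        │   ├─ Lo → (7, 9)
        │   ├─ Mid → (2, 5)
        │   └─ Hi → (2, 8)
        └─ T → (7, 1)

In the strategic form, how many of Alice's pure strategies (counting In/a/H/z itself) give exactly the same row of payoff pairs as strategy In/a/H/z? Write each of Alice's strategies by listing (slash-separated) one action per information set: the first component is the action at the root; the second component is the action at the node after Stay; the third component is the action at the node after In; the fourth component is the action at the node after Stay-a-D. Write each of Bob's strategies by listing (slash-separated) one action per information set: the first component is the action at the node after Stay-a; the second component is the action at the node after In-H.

6

Row for In/a/H/z (columns W/Lo, W/Mid, W/Hi, D/Lo, D/Mid, D/Hi): (7,9) (2,5) (2,8) (7,9) (2,5) (2,8).
Under In/a/H/z, Alice's choice at the node after Stay and at the node after Stay-a-D can never be reached regardless of what Bob does, so varying those choices leaves every outcome unchanged.
Holding the reachable choices fixed and varying the unreachable ones freely already gives 3 × 2 = 6 equivalent strategies.
No other strategy reproduces this row, so those 6 are the full class: In/a/H/y, In/a/H/z, In/d/H/y, In/d/H/z, In/b/H/y, In/b/H/z.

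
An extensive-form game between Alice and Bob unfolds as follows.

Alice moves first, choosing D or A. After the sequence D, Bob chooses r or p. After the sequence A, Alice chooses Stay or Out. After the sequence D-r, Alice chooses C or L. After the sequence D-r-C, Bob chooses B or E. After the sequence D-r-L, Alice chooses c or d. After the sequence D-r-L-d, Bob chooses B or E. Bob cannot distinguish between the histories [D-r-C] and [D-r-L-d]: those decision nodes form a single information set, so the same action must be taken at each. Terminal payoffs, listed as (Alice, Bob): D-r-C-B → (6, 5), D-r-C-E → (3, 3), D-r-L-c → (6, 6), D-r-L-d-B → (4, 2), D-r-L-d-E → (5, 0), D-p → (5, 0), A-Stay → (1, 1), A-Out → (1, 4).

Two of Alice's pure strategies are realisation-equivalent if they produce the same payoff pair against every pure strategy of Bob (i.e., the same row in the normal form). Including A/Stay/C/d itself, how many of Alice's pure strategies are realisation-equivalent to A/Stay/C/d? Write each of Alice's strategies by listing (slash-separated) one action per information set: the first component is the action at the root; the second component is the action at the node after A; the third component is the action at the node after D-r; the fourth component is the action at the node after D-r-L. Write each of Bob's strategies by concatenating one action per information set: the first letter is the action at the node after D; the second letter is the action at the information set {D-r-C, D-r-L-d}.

4

Row for A/Stay/C/d (columns rB, rE, pB, pE): (1,1) (1,1) (1,1) (1,1).
Under A/Stay/C/d, Alice's choice at the node after D-r and at the node after D-r-L can never be reached regardless of what Bob does, so varying those choices leaves every outcome unchanged.
Holding the reachable choices fixed and varying the unreachable ones freely already gives 2 × 2 = 4 equivalent strategies.
No other strategy reproduces this row, so those 4 are the full class: A/Stay/C/c, A/Stay/C/d, A/Stay/L/c, A/Stay/L/d.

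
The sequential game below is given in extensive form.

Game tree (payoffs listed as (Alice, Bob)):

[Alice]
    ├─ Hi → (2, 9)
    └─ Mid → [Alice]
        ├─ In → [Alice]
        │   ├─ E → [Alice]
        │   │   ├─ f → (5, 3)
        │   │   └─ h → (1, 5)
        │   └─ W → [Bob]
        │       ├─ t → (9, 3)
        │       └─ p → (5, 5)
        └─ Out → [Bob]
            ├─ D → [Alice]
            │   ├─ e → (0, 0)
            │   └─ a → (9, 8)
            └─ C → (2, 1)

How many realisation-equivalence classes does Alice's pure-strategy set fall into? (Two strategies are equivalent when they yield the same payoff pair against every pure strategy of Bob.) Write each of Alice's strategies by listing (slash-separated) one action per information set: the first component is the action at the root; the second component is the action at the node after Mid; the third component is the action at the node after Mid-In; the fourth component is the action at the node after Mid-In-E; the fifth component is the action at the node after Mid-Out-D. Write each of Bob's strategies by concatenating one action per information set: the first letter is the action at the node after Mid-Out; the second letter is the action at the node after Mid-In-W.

Alice has 32 pure strategies: Hi/In/E/f/e, Hi/In/E/f/a, Hi/In/E/h/e, Hi/In/E/h/a, Hi/In/W/f/e, Hi/In/W/f/a, Hi/In/W/h/e, Hi/In/W/h/a, Hi/Out/E/f/e, Hi/Out/E/f/a, Hi/Out/E/h/e, Hi/Out/E/h/a, Hi/Out/W/f/e, Hi/Out/W/f/a, Hi/Out/W/h/e, Hi/Out/W/h/a, Mid/In/E/f/e, Mid/In/E/f/a, Mid/In/E/h/e, Mid/In/E/h/a, Mid/In/W/f/e, Mid/In/W/f/a, Mid/In/W/h/e, Mid/In/W/h/a, Mid/Out/E/f/e, Mid/Out/E/f/a, Mid/Out/E/h/e, Mid/Out/E/h/a, Mid/Out/W/f/e, Mid/Out/W/f/a, Mid/Out/W/h/e, Mid/Out/W/h/a. Columns: Dt, Dp, Ct, Cp.
{Hi/In/E/f/e, Hi/In/E/f/a, Hi/In/E/h/e, Hi/In/E/h/a, Hi/In/W/f/e, Hi/In/W/f/a, Hi/In/W/h/e, Hi/In/W/h/a, Hi/Out/E/f/e, Hi/Out/E/f/a, Hi/Out/E/h/e, Hi/Out/E/h/a, Hi/Out/W/f/e, Hi/Out/W/f/a, Hi/Out/W/h/e, Hi/Out/W/h/a} → row (2,9) (2,9) (2,9) (2,9)
{Mid/In/E/f/e, Mid/In/E/f/a} → row (5,3) (5,3) (5,3) (5,3)
{Mid/In/E/h/e, Mid/In/E/h/a} → row (1,5) (1,5) (1,5) (1,5)
{Mid/In/W/f/e, Mid/In/W/f/a, Mid/In/W/h/e, Mid/In/W/h/a} → row (9,3) (5,5) (9,3) (5,5)
{Mid/Out/E/f/e, Mid/Out/E/h/e, Mid/Out/W/f/e, Mid/Out/W/h/e} → row (0,0) (0,0) (2,1) (2,1)
{Mid/Out/E/f/a, Mid/Out/E/h/a, Mid/Out/W/f/a, Mid/Out/W/h/a} → row (9,8) (9,8) (2,1) (2,1)
That's 6 distinct rows out of 32 strategies.

6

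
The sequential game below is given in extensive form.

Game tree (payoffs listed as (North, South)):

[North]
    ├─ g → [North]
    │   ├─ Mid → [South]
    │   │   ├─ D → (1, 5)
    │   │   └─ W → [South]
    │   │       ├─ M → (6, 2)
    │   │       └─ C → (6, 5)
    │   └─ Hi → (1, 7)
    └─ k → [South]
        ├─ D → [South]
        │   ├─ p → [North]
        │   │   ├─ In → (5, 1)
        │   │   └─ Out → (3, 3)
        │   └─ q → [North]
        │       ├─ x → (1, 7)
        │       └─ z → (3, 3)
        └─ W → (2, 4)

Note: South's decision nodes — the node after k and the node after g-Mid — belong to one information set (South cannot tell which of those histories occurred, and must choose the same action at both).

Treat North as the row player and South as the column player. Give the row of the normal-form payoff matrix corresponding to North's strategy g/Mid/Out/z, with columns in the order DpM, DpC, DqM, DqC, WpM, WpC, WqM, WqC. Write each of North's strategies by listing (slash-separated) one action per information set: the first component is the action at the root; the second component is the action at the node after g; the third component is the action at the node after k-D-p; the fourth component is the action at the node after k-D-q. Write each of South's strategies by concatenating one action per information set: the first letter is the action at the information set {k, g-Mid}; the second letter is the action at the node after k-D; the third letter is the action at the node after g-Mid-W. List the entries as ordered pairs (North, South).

vs DpM: North plays g → North plays Mid at [g] → South plays D at [g-Mid] → (1, 5)
vs DpC: North plays g → North plays Mid at [g] → South plays D at [g-Mid] → (1, 5)
vs DqM: North plays g → North plays Mid at [g] → South plays D at [g-Mid] → (1, 5)
vs DqC: North plays g → North plays Mid at [g] → South plays D at [g-Mid] → (1, 5)
vs WpM: North plays g → North plays Mid at [g] → South plays W at [g-Mid] → South plays M at [g-Mid-W] → (6, 2)
vs WpC: North plays g → North plays Mid at [g] → South plays W at [g-Mid] → South plays C at [g-Mid-W] → (6, 5)
vs WqM: North plays g → North plays Mid at [g] → South plays W at [g-Mid] → South plays M at [g-Mid-W] → (6, 2)
vs WqC: North plays g → North plays Mid at [g] → South plays W at [g-Mid] → South plays C at [g-Mid-W] → (6, 5)

(1,5) (1,5) (1,5) (1,5) (6,2) (6,5) (6,2) (6,5)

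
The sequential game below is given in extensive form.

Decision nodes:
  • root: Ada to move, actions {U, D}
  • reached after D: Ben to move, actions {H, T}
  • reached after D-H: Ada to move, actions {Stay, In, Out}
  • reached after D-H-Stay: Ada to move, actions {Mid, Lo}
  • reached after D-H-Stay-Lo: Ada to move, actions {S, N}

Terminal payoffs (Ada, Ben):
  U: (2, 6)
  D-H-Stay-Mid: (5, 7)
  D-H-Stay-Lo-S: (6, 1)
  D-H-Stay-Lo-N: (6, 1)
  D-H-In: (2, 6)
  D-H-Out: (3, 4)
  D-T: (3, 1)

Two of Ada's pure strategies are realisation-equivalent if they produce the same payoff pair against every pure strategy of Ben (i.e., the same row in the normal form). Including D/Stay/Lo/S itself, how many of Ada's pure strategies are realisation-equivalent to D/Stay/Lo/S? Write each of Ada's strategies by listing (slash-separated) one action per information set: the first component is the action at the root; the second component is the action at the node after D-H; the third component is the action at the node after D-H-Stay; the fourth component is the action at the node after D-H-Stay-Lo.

Row for D/Stay/Lo/S (columns H, T): (6,1) (3,1).
Every one of Ada's information sets is on the play path for some reply by Ben when Ada follows D/Stay/Lo/S.
Even so, D/Stay/Lo/N happens to produce the same payoff in every column — so 2 strategies share this row.

2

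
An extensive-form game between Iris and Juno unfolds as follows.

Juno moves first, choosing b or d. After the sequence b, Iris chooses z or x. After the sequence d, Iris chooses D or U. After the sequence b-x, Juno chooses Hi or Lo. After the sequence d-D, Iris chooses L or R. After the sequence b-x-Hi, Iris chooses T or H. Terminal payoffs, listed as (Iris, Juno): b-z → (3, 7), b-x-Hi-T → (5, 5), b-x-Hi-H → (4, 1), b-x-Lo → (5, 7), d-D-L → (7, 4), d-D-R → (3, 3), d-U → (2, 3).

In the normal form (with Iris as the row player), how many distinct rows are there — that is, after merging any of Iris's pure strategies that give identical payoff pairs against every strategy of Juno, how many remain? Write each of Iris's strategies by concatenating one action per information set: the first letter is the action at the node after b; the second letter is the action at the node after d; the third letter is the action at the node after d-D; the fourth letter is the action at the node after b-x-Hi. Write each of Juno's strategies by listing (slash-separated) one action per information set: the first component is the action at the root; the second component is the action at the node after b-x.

9

Iris has 16 pure strategies: zDLT, zDLH, zDRT, zDRH, zULT, zULH, zURT, zURH, xDLT, xDLH, xDRT, xDRH, xULT, xULH, xURT, xURH. Columns: b/Hi, b/Lo, d/Hi, d/Lo.
{zDLT, zDLH} → row (3,7) (3,7) (7,4) (7,4)
{zDRT, zDRH} → row (3,7) (3,7) (3,3) (3,3)
{zULT, zULH, zURT, zURH} → row (3,7) (3,7) (2,3) (2,3)
{xDLT} → row (5,5) (5,7) (7,4) (7,4)
{xDLH} → row (4,1) (5,7) (7,4) (7,4)
{xDRT} → row (5,5) (5,7) (3,3) (3,3)
{xDRH} → row (4,1) (5,7) (3,3) (3,3)
{xULT, xURT} → row (5,5) (5,7) (2,3) (2,3)
{xULH, xURH} → row (4,1) (5,7) (2,3) (2,3)
That's 9 distinct rows out of 16 strategies.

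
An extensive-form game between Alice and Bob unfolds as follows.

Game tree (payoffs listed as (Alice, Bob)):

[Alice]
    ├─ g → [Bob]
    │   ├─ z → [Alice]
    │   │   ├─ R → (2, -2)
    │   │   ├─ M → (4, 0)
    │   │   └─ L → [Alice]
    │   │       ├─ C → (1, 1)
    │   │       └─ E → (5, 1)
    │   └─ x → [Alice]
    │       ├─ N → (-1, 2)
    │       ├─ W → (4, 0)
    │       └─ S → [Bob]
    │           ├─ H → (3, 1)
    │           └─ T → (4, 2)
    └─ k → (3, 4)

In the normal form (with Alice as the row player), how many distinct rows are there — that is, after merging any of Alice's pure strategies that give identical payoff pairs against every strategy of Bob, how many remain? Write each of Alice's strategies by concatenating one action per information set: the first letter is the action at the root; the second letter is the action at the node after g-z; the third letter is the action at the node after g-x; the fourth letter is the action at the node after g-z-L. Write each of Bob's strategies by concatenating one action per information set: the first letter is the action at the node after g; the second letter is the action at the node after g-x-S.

Alice has 36 pure strategies: gRNC, gRNE, gRWC, gRWE, gRSC, gRSE, gMNC, gMNE, gMWC, gMWE, gMSC, gMSE, gLNC, gLNE, gLWC, gLWE, gLSC, gLSE, kRNC, kRNE, kRWC, kRWE, kRSC, kRSE, kMNC, kMNE, kMWC, kMWE, kMSC, kMSE, kLNC, kLNE, kLWC, kLWE, kLSC, kLSE. Columns: zH, zT, xH, xT.
{gRNC, gRNE} → row (2,-2) (2,-2) (-1,2) (-1,2)
{gRWC, gRWE} → row (2,-2) (2,-2) (4,0) (4,0)
{gRSC, gRSE} → row (2,-2) (2,-2) (3,1) (4,2)
{gMNC, gMNE} → row (4,0) (4,0) (-1,2) (-1,2)
{gMWC, gMWE} → row (4,0) (4,0) (4,0) (4,0)
{gMSC, gMSE} → row (4,0) (4,0) (3,1) (4,2)
{gLNC} → row (1,1) (1,1) (-1,2) (-1,2)
{gLNE} → row (5,1) (5,1) (-1,2) (-1,2)
{gLWC} → row (1,1) (1,1) (4,0) (4,0)
{gLWE} → row (5,1) (5,1) (4,0) (4,0)
{gLSC} → row (1,1) (1,1) (3,1) (4,2)
{gLSE} → row (5,1) (5,1) (3,1) (4,2)
{kRNC, kRNE, kRWC, kRWE, kRSC, kRSE, kMNC, kMNE, kMWC, kMWE, kMSC, kMSE, kLNC, kLNE, kLWC, kLWE, kLSC, kLSE} → row (3,4) (3,4) (3,4) (3,4)
That's 13 distinct rows out of 36 strategies.

13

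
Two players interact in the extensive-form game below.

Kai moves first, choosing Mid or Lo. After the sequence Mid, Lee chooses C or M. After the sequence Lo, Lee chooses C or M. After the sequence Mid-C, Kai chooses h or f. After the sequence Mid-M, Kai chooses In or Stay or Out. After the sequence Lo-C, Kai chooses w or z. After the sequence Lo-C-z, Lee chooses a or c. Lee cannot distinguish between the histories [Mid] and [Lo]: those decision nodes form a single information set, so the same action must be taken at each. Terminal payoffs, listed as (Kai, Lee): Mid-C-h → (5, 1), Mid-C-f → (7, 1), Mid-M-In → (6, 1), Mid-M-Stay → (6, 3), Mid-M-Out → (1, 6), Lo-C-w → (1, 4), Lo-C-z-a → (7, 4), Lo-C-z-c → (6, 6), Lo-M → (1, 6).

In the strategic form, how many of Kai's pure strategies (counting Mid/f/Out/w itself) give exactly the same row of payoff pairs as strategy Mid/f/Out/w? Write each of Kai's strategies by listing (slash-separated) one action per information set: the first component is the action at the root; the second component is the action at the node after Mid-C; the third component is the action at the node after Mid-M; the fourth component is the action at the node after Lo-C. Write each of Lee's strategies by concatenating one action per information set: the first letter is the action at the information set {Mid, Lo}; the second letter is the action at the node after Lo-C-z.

2

Row for Mid/f/Out/w (columns Ca, Cc, Ma, Mc): (7,1) (7,1) (1,6) (1,6).
Under Mid/f/Out/w, Kai's choice at the node after Lo-C can never be reached regardless of what Lee does, so varying those choices leaves every outcome unchanged.
Holding the reachable choices fixed and varying the unreachable one freely already gives 2 equivalent strategies.
No other strategy reproduces this row, so those 2 are the full class: Mid/f/Out/w, Mid/f/Out/z.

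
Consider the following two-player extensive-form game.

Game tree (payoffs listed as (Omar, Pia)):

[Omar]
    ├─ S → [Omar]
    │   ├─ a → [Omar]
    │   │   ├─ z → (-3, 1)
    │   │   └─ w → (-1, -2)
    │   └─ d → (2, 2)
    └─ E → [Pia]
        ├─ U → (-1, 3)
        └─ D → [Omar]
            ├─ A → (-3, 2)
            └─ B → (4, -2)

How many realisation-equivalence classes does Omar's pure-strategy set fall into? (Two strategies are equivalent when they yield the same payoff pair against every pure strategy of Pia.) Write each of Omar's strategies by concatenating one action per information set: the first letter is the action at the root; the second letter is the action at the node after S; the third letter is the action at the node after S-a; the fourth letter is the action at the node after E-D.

5

Omar has 16 pure strategies: SazA, SazB, SawA, SawB, SdzA, SdzB, SdwA, SdwB, EazA, EazB, EawA, EawB, EdzA, EdzB, EdwA, EdwB. Columns: U, D.
{SazA, SazB} → row (-3,1) (-3,1)
{SawA, SawB} → row (-1,-2) (-1,-2)
{SdzA, SdzB, SdwA, SdwB} → row (2,2) (2,2)
{EazA, EawA, EdzA, EdwA} → row (-1,3) (-3,2)
{EazB, EawB, EdzB, EdwB} → row (-1,3) (4,-2)
That's 5 distinct rows out of 16 strategies.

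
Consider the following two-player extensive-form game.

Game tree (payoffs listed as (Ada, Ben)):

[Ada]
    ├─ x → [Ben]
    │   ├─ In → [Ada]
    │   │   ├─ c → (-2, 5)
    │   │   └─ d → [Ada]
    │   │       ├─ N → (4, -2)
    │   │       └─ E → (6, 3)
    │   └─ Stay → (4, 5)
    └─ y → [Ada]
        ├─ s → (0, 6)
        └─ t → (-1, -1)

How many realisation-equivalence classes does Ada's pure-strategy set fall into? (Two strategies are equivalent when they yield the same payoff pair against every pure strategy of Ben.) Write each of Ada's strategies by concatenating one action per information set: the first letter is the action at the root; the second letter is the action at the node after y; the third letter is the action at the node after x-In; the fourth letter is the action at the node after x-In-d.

5

Ada has 16 pure strategies: xscN, xscE, xsdN, xsdE, xtcN, xtcE, xtdN, xtdE, yscN, yscE, ysdN, ysdE, ytcN, ytcE, ytdN, ytdE. Columns: In, Stay.
{xscN, xscE, xtcN, xtcE} → row (-2,5) (4,5)
{xsdN, xtdN} → row (4,-2) (4,5)
{xsdE, xtdE} → row (6,3) (4,5)
{yscN, yscE, ysdN, ysdE} → row (0,6) (0,6)
{ytcN, ytcE, ytdN, ytdE} → row (-1,-1) (-1,-1)
That's 5 distinct rows out of 16 strategies.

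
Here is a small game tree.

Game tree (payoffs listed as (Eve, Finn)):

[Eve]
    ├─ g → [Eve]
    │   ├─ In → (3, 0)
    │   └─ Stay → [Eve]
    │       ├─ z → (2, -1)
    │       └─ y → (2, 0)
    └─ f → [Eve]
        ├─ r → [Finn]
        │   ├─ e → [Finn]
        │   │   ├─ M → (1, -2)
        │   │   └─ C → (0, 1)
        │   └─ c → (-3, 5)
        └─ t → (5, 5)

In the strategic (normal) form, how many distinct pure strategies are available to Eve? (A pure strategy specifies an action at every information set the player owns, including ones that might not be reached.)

16

Eve owns the root with actions {g, f} — two choices.
Eve owns the node after g with actions {In, Stay} — two choices.
Eve owns the node after f with actions {r, t} — two choices.
Eve owns the node after g-Stay with actions {z, y} — two choices.
A pure strategy fixes one action at each information set independently, so the count is the product 2 × 2 × 2 × 2 = 16.
(For reference, Finn has 4 pure strategies, giving a 16×4 normal-form matrix.)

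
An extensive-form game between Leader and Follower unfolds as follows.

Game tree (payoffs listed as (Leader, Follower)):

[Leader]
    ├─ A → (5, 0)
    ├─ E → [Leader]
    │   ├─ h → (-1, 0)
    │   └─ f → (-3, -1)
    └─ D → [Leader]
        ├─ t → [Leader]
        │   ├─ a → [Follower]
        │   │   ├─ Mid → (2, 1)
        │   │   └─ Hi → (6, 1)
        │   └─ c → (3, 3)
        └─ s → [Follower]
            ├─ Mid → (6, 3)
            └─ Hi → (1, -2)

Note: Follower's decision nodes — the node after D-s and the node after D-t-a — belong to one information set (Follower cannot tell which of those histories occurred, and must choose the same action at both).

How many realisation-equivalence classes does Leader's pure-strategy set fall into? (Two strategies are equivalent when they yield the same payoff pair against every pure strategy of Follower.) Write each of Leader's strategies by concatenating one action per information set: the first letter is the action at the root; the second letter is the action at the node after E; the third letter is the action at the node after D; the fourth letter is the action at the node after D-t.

6

Leader has 24 pure strategies: Ahta, Ahtc, Ahsa, Ahsc, Afta, Aftc, Afsa, Afsc, Ehta, Ehtc, Ehsa, Ehsc, Efta, Eftc, Efsa, Efsc, Dhta, Dhtc, Dhsa, Dhsc, Dfta, Dftc, Dfsa, Dfsc. Columns: Mid, Hi.
{Ahta, Ahtc, Ahsa, Ahsc, Afta, Aftc, Afsa, Afsc} → row (5,0) (5,0)
{Ehta, Ehtc, Ehsa, Ehsc} → row (-1,0) (-1,0)
{Efta, Eftc, Efsa, Efsc} → row (-3,-1) (-3,-1)
{Dhta, Dfta} → row (2,1) (6,1)
{Dhtc, Dftc} → row (3,3) (3,3)
{Dhsa, Dhsc, Dfsa, Dfsc} → row (6,3) (1,-2)
That's 6 distinct rows out of 24 strategies.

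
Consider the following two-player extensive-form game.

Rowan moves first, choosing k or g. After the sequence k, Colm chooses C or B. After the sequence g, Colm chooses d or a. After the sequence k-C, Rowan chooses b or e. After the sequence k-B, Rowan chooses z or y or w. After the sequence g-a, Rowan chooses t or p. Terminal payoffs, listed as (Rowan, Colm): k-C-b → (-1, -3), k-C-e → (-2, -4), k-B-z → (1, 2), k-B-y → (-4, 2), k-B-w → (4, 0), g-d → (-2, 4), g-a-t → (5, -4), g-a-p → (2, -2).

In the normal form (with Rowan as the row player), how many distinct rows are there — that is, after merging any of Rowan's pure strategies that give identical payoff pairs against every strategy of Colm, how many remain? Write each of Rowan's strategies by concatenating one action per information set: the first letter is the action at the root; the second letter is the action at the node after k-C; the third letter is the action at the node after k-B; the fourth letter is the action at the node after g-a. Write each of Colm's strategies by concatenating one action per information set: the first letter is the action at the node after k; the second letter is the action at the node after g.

Rowan has 24 pure strategies: kbzt, kbzp, kbyt, kbyp, kbwt, kbwp, kezt, kezp, keyt, keyp, kewt, kewp, gbzt, gbzp, gbyt, gbyp, gbwt, gbwp, gezt, gezp, geyt, geyp, gewt, gewp. Columns: Cd, Ca, Bd, Ba.
{kbzt, kbzp} → row (-1,-3) (-1,-3) (1,2) (1,2)
{kbyt, kbyp} → row (-1,-3) (-1,-3) (-4,2) (-4,2)
{kbwt, kbwp} → row (-1,-3) (-1,-3) (4,0) (4,0)
{kezt, kezp} → row (-2,-4) (-2,-4) (1,2) (1,2)
{keyt, keyp} → row (-2,-4) (-2,-4) (-4,2) (-4,2)
{kewt, kewp} → row (-2,-4) (-2,-4) (4,0) (4,0)
{gbzt, gbyt, gbwt, gezt, geyt, gewt} → row (-2,4) (5,-4) (-2,4) (5,-4)
{gbzp, gbyp, gbwp, gezp, geyp, gewp} → row (-2,4) (2,-2) (-2,4) (2,-2)
That's 8 distinct rows out of 24 strategies.

8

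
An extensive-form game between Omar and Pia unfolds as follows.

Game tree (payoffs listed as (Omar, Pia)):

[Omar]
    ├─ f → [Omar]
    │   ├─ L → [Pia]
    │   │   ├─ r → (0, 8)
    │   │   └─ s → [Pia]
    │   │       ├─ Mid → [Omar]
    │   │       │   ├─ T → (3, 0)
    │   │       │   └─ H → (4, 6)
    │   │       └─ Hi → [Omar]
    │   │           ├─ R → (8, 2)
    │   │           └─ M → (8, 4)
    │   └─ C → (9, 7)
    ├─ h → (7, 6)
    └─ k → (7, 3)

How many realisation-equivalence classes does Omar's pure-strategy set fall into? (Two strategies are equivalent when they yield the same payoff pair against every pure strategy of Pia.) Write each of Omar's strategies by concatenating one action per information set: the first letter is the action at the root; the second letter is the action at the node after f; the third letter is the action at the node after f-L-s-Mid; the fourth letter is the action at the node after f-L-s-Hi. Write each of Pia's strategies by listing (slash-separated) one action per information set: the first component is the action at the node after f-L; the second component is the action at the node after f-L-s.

Omar has 24 pure strategies: fLTR, fLTM, fLHR, fLHM, fCTR, fCTM, fCHR, fCHM, hLTR, hLTM, hLHR, hLHM, hCTR, hCTM, hCHR, hCHM, kLTR, kLTM, kLHR, kLHM, kCTR, kCTM, kCHR, kCHM. Columns: r/Mid, r/Hi, s/Mid, s/Hi.
{fLTR} → row (0,8) (0,8) (3,0) (8,2)
{fLTM} → row (0,8) (0,8) (3,0) (8,4)
{fLHR} → row (0,8) (0,8) (4,6) (8,2)
{fLHM} → row (0,8) (0,8) (4,6) (8,4)
{fCTR, fCTM, fCHR, fCHM} → row (9,7) (9,7) (9,7) (9,7)
{hLTR, hLTM, hLHR, hLHM, hCTR, hCTM, hCHR, hCHM} → row (7,6) (7,6) (7,6) (7,6)
{kLTR, kLTM, kLHR, kLHM, kCTR, kCTM, kCHR, kCHM} → row (7,3) (7,3) (7,3) (7,3)
That's 7 distinct rows out of 24 strategies.

7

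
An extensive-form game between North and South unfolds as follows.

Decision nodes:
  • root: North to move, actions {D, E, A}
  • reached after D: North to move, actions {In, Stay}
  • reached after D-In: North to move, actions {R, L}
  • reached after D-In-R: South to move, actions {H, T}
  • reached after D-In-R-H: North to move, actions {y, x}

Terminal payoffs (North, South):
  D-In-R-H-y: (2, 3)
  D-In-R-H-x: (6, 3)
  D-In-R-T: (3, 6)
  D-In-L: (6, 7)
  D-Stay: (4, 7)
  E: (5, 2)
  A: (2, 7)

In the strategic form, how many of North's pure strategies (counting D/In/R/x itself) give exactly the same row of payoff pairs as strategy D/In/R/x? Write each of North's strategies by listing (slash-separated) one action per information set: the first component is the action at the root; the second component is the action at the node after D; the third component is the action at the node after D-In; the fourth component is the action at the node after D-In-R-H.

Row for D/In/R/x (columns H, T): (6,3) (3,6).
Every one of North's information sets is on the play path for some reply by South when North follows D/In/R/x.
Changing the action at any of them therefore changes at least one column, so only D/In/R/x itself gives this row.

1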